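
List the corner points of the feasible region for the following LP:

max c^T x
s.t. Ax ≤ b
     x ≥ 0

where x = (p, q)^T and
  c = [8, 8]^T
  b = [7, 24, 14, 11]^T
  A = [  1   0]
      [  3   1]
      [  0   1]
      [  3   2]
Each vertex is the intersection of two constraint boundaries that also satisfies all remaining constraints:
  p = 0 and q = 0 → (0, 0)
  3p + 2q = 11 and q = 0 → (3.667, 0)
  3p + 2q = 11 and p = 0 → (0, 5.5)

Vertices: (0, 0), (3.667, 0), (0, 5.5)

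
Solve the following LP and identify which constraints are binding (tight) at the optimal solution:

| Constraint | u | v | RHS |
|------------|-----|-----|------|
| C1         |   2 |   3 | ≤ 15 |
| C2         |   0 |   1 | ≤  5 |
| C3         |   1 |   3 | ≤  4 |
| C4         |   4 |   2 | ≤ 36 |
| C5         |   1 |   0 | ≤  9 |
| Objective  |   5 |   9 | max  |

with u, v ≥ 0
Optimal: u = 4, v = 0
Binding: C3, v ≥ 0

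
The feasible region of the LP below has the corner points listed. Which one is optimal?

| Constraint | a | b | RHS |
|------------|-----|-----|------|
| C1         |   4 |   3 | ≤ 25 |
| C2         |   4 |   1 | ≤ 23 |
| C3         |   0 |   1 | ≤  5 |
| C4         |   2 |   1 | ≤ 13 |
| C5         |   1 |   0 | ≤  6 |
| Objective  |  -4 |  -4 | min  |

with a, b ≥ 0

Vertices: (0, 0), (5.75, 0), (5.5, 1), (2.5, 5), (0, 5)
Evaluating z = -4a - 4b at each vertex:
  (0, 0): z = 0
  (5.75, 0): z = -23
  (5.5, 1): z = -26
  (2.5, 5): z = -30
  (0, 5): z = -20

The smallest value is z = -30, attained at (2.5, 5).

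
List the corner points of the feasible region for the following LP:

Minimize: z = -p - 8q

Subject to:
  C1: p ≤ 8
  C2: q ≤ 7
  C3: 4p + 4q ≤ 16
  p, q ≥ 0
Each vertex is the intersection of two constraint boundaries that also satisfies all remaining constraints:
  p = 0 and q = 0 → (0, 0)
  4p + 4q = 16 and q = 0 → (4, 0)
  4p + 4q = 16 and p = 0 → (0, 4)

Vertices: (0, 0), (4, 0), (0, 4)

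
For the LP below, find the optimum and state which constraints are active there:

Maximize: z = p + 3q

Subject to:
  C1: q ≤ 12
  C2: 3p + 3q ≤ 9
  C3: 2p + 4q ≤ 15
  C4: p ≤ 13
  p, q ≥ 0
Optimal: p = 0, q = 3
Slack at optimum:
  C1: slack = 9
  C2: slack = 0 (binding)
  C3: slack = 3
  C4: slack = 13
  p ≥ 0: p = 0 (binding)
  q ≥ 0: q = 3
Binding constraints: C2, p ≥ 0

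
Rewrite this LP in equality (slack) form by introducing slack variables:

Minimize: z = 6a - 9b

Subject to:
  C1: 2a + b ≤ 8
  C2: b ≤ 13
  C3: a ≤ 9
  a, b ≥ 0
min z = 6a - 9b

s.t.
  2a + b + s1 = 8
  b + s2 = 13
  a + s3 = 9
  a, b, s1, s2, s3 ≥ 0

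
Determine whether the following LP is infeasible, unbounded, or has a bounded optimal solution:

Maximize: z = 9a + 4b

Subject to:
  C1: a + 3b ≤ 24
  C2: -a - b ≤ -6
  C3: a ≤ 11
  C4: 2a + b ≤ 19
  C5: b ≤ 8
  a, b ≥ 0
The point (9.5, 0) satisfies every constraint, so the LP is feasible; the constraints give a ≤ 11 and b ≤ 8, which with a, b ≥ 0 keep the feasible region inside a bounded box. A feasible, bounded LP attains a finite optimum at a vertex.

Evaluating z = 9a + 4b at each vertex:
  (6, 0): z = 54
  (9.5, 0): z = 85.5
  (6.6, 5.8): z = 82.6
  (0, 8): z = 32
  (0, 6): z = 24

Bounded optimum: z* = 85.5 at (9.5, 0).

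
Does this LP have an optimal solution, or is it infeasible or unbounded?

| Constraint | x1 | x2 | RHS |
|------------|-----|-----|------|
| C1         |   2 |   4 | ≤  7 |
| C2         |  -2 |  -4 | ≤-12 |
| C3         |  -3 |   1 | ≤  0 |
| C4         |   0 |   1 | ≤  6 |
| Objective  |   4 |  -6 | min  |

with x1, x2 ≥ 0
C1 requires 2x1 + 4x2 ≤ 7, while C2 (-2x1 - 4x2 ≤ -12) is equivalent to 2x1 + 4x2 ≥ 12. Together they would need 12 ≤ 2x1 + 4x2 ≤ 7, which is impossible since 12 > 7. No point satisfies all constraints.

Infeasible: no point satisfies all constraints simultaneously.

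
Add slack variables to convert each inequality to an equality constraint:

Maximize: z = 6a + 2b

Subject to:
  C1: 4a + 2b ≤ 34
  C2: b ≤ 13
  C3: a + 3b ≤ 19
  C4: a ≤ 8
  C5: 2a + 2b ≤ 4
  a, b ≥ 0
max z = 6a + 2b

s.t.
  4a + 2b + s1 = 34
  b + s2 = 13
  a + 3b + s3 = 19
  a + s4 = 8
  2a + 2b + s5 = 4
  a, b, s1, s2, s3, s4, s5 ≥ 0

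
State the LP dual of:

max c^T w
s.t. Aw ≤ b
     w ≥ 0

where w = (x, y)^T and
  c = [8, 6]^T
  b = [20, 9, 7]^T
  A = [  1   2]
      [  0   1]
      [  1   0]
Minimize: z = 20y1 + 9y2 + 7y3

Subject to:
  C1: -y1 - y3 ≤ -8
  C2: -2y1 - y2 ≤ -6
  y1, y2, y3 ≥ 0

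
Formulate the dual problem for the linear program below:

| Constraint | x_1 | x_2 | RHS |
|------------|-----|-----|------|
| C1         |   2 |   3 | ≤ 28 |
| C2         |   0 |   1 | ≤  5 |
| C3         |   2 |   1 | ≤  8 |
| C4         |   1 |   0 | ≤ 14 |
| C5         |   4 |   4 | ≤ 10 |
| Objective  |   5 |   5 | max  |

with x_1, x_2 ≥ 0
Minimize: z = 28y1 + 5y2 + 8y3 + 14y4 + 10y5

Subject to:
  C1: -2y1 - 2y3 - y4 - 4y5 ≤ -5
  C2: -3y1 - y2 - y3 - 4y5 ≤ -5
  y1, y2, y3, y4, y5 ≥ 0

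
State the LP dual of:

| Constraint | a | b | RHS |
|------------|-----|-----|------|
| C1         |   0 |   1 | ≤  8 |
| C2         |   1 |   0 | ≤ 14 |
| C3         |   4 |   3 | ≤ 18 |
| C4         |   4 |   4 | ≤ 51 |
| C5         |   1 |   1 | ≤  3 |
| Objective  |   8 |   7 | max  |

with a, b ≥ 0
Minimize: z = 8y1 + 14y2 + 18y3 + 51y4 + 3y5

Subject to:
  C1: -y2 - 4y3 - 4y4 - y5 ≤ -8
  C2: -y1 - 3y3 - 4y4 - y5 ≤ -7
  y1, y2, y3, y4, y5 ≥ 0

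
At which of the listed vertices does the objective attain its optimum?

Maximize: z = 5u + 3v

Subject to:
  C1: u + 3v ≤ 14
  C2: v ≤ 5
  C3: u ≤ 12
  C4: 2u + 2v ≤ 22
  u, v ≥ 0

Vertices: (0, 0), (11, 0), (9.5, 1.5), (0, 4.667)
(11, 0) with z = 55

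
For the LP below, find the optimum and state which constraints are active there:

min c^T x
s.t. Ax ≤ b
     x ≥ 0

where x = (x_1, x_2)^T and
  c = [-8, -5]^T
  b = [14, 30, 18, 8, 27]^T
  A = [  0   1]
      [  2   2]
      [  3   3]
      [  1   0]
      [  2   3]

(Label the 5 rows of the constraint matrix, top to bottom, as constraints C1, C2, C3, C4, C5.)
Optimal: x_1 = 6, x_2 = 0
Slack at optimum:
  C1: slack = 14
  C2: slack = 18
  C3: slack = 0 (binding)
  C4: slack = 2
  C5: slack = 15
  x_1 ≥ 0: x_1 = 6
  x_2 ≥ 0: x_2 = 0 (binding)
Binding constraints: C3, x_2 ≥ 0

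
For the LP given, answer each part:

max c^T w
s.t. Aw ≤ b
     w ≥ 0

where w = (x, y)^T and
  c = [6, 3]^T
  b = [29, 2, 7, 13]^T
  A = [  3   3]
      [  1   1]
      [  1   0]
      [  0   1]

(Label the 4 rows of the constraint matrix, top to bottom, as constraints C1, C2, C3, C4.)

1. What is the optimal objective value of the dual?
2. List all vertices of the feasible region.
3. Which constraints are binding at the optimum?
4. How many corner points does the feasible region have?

1. 12 (by strong duality, equal to the primal optimum)
2. (0, 0), (2, 0), (0, 2)
3. C2, y ≥ 0
4. 3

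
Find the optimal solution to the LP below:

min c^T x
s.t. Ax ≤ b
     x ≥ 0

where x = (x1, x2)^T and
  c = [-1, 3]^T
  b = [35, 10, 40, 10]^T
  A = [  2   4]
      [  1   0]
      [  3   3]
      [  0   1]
Each vertex is the intersection of two constraint boundaries that also satisfies all remaining constraints:
  x1 = 0 and x2 = 0 → (0, 0)
  x1 = 10 and x2 = 0 → (10, 0)
  x1 = 10 and 3x1 + 3x2 = 40 → (10, 3.333)
  2x1 + 4x2 = 35 and 3x1 + 3x2 = 40 → (9.167, 4.167)
  2x1 + 4x2 = 35 and x1 = 0 → (0, 8.75)

Evaluating z = -x1 + 3x2 at each vertex:
  (0, 0): z = 0
  (10, 0): z = -10
  (10, 3.333): z = 0
  (9.167, 4.167): z = 3.333
  (0, 8.75): z = 26.25

The minimum is at (10, 0) with z = -10.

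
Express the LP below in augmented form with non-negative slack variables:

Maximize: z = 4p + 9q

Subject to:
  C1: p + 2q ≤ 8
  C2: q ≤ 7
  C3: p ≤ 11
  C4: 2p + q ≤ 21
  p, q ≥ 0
max z = 4p + 9q

s.t.
  p + 2q + s1 = 8
  q + s2 = 7
  p + s3 = 11
  2p + q + s4 = 21
  p, q, s1, s2, s3, s4 ≥ 0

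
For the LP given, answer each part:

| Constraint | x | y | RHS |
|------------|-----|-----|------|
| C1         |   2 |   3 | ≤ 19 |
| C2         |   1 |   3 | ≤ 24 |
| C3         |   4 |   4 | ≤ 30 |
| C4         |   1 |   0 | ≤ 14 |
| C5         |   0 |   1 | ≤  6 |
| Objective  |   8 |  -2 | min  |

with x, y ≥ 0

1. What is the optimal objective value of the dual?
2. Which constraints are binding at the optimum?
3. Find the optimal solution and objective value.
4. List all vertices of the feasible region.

1. -12 (by strong duality, equal to the primal optimum)
2. C5, x ≥ 0
3. x = 0, y = 6, z = -12
4. (0, 0), (7.5, 0), (3.5, 4), (0.5, 6), (0, 6)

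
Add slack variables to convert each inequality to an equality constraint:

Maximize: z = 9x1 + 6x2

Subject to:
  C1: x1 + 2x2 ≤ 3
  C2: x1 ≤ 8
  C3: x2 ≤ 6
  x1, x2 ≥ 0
max z = 9x1 + 6x2

s.t.
  x1 + 2x2 + s1 = 3
  x1 + s2 = 8
  x2 + s3 = 6
  x1, x2, s1, s2, s3 ≥ 0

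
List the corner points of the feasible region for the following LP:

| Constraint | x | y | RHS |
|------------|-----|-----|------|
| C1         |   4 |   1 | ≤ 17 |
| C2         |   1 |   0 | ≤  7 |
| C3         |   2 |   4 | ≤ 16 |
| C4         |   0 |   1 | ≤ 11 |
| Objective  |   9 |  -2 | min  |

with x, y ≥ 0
Each vertex is the intersection of two constraint boundaries that also satisfies all remaining constraints:
  x = 0 and y = 0 → (0, 0)
  4x + y = 17 and y = 0 → (4.25, 0)
  4x + y = 17 and 2x + 4y = 16 → (3.714, 2.143)
  2x + 4y = 16 and x = 0 → (0, 4)

Vertices: (0, 0), (4.25, 0), (3.714, 2.143), (0, 4)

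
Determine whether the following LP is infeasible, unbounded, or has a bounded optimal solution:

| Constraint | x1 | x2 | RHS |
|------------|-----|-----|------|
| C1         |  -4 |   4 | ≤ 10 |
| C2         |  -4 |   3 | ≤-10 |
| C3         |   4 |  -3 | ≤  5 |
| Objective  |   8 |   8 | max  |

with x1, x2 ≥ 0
C3 requires 4x1 - 3x2 ≤ 5, while C2 (-4x1 + 3x2 ≤ -10) is equivalent to 4x1 - 3x2 ≥ 10. Together they would need 10 ≤ 4x1 - 3x2 ≤ 5, which is impossible since 10 > 5. No point satisfies all constraints.

The feasible region is empty; the LP is infeasible.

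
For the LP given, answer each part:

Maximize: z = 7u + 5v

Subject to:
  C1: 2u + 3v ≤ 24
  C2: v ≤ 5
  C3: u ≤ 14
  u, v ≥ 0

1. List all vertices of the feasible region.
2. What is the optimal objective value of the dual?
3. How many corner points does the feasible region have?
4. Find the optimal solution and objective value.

1. (0, 0), (12, 0), (4.5, 5), (0, 5)
2. 84 (by strong duality, equal to the primal optimum)
3. 4
4. u = 12, v = 0, z = 84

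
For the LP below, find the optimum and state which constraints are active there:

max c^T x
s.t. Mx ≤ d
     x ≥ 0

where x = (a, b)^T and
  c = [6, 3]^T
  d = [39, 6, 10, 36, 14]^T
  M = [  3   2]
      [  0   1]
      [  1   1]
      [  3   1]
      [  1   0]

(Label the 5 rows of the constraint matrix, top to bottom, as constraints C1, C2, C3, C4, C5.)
Optimal: a = 10, b = 0
Binding: C3, b ≥ 0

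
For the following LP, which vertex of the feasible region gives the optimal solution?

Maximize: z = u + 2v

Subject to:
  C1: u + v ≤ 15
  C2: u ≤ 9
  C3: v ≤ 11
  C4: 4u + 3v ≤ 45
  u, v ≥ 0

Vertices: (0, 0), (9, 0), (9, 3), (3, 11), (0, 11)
(3, 11) with z = 25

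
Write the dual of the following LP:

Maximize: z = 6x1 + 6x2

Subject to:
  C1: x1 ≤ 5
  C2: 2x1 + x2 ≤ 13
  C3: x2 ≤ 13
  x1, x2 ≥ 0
Minimize: z = 5y1 + 13y2 + 13y3

Subject to:
  C1: -y1 - 2y2 ≤ -6
  C2: -y2 - y3 ≤ -6
  y1, y2, y3 ≥ 0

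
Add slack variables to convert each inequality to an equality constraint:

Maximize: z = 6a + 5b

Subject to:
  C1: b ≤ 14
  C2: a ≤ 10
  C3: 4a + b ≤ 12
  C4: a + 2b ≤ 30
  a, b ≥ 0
max z = 6a + 5b

s.t.
  b + s1 = 14
  a + s2 = 10
  4a + b + s3 = 12
  a + 2b + s4 = 30
  a, b, s1, s2, s3, s4 ≥ 0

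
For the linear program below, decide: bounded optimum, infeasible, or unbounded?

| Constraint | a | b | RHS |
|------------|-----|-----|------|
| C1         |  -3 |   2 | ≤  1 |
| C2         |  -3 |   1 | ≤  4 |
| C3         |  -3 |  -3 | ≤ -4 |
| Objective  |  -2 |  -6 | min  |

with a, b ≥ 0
Feasible point: (1, 1) satisfies every constraint, so the LP is feasible.
Direction d = (1, 0): for each constraint row a, a·d ≤ 0 —
  (-3)(1) + (2)(0) = -3 ≤ 0
  (-3)(1) + (1)(0) = -3 ≤ 0
  (-3)(1) + (-3)(0) = -3 ≤ 0
and d ≥ 0, so (1, 1) + t·d stays feasible for every t ≥ 0. Along this ray z = -2a - 6b changes by -2 per unit t, so z → −∞.

Unbounded — the objective can decrease without bound over the feasible region.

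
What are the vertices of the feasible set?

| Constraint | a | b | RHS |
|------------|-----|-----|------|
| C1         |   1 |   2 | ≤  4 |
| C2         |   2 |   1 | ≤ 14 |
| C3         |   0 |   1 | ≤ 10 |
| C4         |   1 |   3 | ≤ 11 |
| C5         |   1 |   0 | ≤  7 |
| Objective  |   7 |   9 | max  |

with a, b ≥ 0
Each vertex is the intersection of two constraint boundaries that also satisfies all remaining constraints:
  a = 0 and b = 0 → (0, 0)
  a + 2b = 4 and b = 0 → (4, 0)
  a + 2b = 4 and a = 0 → (0, 2)

Vertices: (0, 0), (4, 0), (0, 2)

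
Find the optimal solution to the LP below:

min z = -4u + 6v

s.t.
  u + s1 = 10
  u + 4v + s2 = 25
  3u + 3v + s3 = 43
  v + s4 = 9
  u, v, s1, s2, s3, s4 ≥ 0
u = 10, v = 0, z = -40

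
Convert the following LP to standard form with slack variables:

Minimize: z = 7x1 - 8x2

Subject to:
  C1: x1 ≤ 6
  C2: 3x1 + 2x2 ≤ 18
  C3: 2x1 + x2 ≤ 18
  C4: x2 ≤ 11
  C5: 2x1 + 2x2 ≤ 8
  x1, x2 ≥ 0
min z = 7x1 - 8x2

s.t.
  x1 + s1 = 6
  3x1 + 2x2 + s2 = 18
  2x1 + x2 + s3 = 18
  x2 + s4 = 11
  2x1 + 2x2 + s5 = 8
  x1, x2, s1, s2, s3, s4, s5 ≥ 0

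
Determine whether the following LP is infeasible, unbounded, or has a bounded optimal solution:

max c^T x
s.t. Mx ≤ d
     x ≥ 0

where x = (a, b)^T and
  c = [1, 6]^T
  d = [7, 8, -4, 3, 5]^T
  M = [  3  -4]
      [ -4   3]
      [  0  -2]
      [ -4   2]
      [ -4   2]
Feasible point: (1, 2) satisfies every constraint, so the LP is feasible.
Direction d = (1, 1): for each constraint row a, a·d ≤ 0 —
  (3)(1) + (-4)(1) = -1 ≤ 0
  (-4)(1) + (3)(1) = -1 ≤ 0
  (0)(1) + (-2)(1) = -2 ≤ 0
  (-4)(1) + (2)(1) = -2 ≤ 0
  (-4)(1) + (2)(1) = -2 ≤ 0
and d ≥ 0, so (1, 2) + t·d stays feasible for every t ≥ 0. Along this ray z = a + 6b changes by 7 per unit t, so z → +∞.

Unbounded — the objective can increase without bound over the feasible region.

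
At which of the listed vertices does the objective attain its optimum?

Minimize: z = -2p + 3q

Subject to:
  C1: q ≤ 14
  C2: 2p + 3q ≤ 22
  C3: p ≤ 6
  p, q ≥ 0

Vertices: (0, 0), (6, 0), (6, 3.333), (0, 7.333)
(6, 0) with z = -12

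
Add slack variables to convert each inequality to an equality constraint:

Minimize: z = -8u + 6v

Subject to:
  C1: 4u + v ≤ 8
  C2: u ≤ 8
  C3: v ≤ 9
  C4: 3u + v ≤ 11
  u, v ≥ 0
min z = -8u + 6v

s.t.
  4u + v + s1 = 8
  u + s2 = 8
  v + s3 = 9
  3u + v + s4 = 11
  u, v, s1, s2, s3, s4 ≥ 0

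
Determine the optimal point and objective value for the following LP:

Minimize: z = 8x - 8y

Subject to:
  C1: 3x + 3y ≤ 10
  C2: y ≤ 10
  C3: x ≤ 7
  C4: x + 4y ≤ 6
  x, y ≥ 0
Each vertex is the intersection of two constraint boundaries that also satisfies all remaining constraints:
  x = 0 and y = 0 → (0, 0)
  3x + 3y = 10 and y = 0 → (3.333, 0)
  3x + 3y = 10 and x + 4y = 6 → (2.444, 0.8889)
  x + 4y = 6 and x = 0 → (0, 1.5)

Evaluating z = 8x - 8y at each vertex:
  (0, 0): z = 0
  (3.333, 0): z = 26.67
  (2.444, 0.8889): z = 12.44
  (0, 1.5): z = -12

The minimum is at (0, 1.5) with z = -12.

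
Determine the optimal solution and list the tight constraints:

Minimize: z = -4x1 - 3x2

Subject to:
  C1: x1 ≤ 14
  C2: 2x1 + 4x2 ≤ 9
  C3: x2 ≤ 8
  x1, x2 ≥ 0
Optimal: x1 = 4.5, x2 = 0
Binding: C2, x2 ≥ 0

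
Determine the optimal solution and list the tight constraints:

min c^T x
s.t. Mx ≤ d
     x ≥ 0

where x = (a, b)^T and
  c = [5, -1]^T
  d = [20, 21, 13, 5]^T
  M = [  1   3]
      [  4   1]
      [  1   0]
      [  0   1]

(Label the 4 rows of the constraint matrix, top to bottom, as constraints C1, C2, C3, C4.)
Optimal: a = 0, b = 5
Binding: C4, a ≥ 0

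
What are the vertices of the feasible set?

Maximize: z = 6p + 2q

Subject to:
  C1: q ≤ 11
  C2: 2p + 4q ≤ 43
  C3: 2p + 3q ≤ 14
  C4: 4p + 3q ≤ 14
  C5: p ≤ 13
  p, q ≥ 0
Each vertex is the intersection of two constraint boundaries that also satisfies all remaining constraints:
  p = 0 and q = 0 → (0, 0)
  4p + 3q = 14 and q = 0 → (3.5, 0)
  2p + 3q = 14 and 4p + 3q = 14 → (0, 4.667)

Vertices: (0, 0), (3.5, 0), (0, 4.667)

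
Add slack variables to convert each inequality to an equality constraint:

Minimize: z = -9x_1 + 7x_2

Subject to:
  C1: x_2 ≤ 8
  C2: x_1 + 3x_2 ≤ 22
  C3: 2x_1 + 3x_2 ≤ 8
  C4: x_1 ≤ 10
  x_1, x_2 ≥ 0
min z = -9x_1 + 7x_2

s.t.
  x_2 + s1 = 8
  x_1 + 3x_2 + s2 = 22
  2x_1 + 3x_2 + s3 = 8
  x_1 + s4 = 10
  x_1, x_2, s1, s2, s3, s4 ≥ 0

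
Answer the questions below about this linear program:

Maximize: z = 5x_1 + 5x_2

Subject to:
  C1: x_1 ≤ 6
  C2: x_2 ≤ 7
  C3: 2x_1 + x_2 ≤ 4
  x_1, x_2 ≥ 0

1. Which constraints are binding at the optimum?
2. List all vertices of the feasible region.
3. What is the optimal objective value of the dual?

1. C3, x_1 ≥ 0
2. (0, 0), (2, 0), (0, 4)
3. 20 (by strong duality, equal to the primal optimum)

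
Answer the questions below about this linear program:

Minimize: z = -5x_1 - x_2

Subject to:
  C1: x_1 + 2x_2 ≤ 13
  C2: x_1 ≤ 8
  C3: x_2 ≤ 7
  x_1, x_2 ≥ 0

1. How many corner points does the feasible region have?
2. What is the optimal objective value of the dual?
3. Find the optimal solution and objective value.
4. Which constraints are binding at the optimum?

1. 4
2. -42.5 (by strong duality, equal to the primal optimum)
3. x_1 = 8, x_2 = 2.5, z = -42.5
4. C1, C2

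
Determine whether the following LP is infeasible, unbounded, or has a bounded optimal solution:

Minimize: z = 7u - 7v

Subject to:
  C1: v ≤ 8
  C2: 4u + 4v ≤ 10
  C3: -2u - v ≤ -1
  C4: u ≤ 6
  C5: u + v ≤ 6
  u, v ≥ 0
The point (0, 2.5) satisfies every constraint, so the LP is feasible; the constraints give u ≤ 6 and v ≤ 8, which with u, v ≥ 0 keep the feasible region inside a bounded box. A feasible, bounded LP attains a finite optimum at a vertex.

Evaluating z = 7u - 7v at each vertex:
  (0.5, 0): z = 3.5
  (2.5, 0): z = 17.5
  (0, 2.5): z = -17.5
  (0, 1): z = -7

Feasible with finite optimum z* = -17.5 at (0, 2.5).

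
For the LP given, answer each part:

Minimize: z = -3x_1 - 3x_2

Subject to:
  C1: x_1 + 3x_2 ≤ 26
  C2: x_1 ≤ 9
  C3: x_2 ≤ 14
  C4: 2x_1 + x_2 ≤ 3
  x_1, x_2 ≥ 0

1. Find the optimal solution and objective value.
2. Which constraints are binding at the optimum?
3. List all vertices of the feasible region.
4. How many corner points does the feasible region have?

1. x_1 = 0, x_2 = 3, z = -9
2. C4, x_1 ≥ 0
3. (0, 0), (1.5, 0), (0, 3)
4. 3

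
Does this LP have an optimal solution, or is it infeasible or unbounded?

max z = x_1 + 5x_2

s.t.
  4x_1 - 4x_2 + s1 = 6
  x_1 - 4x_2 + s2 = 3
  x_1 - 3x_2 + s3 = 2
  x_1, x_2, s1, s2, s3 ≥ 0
Feasible point: (0, 0) satisfies every constraint, so the LP is feasible.
Direction d = (0, 1): for each constraint row a, a·d ≤ 0 —
  (4)(0) + (-4)(1) = -4 ≤ 0
  (1)(0) + (-4)(1) = -4 ≤ 0
  (1)(0) + (-3)(1) = -3 ≤ 0
and d ≥ 0, so (0, 0) + t·d stays feasible for every t ≥ 0. Along this ray z = x_1 + 5x_2 changes by 5 per unit t, so z → +∞.

The LP is unbounded; z can be made arbitrarily large.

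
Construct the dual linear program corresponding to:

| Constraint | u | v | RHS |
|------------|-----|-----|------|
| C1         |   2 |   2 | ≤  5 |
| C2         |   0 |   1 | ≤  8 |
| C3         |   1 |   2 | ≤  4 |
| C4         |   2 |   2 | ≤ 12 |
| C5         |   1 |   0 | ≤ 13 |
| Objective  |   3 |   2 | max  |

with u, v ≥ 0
Minimize: z = 5y1 + 8y2 + 4y3 + 12y4 + 13y5

Subject to:
  C1: -2y1 - y3 - 2y4 - y5 ≤ -3
  C2: -2y1 - y2 - 2y3 - 2y4 ≤ -2
  y1, y2, y3, y4, y5 ≥ 0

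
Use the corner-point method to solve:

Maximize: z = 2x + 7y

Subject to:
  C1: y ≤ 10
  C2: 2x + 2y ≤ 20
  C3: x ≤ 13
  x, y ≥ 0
Each vertex is the intersection of two constraint boundaries that also satisfies all remaining constraints:
  x = 0 and y = 0 → (0, 0)
  2x + 2y = 20 and y = 0 → (10, 0)
  y = 10 and 2x + 2y = 20 → (0, 10)

Evaluating z = 2x + 7y at each vertex:
  (0, 0): z = 0
  (10, 0): z = 20
  (0, 10): z = 70

The maximum is at (0, 10) with z = 70.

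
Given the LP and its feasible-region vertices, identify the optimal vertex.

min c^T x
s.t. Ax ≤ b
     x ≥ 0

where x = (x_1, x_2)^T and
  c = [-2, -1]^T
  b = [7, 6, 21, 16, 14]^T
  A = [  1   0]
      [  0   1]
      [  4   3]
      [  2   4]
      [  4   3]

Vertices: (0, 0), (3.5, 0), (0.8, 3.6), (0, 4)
Evaluating z = -2x_1 - x_2 at each vertex:
  (0, 0): z = 0
  (3.5, 0): z = -7
  (0.8, 3.6): z = -5.2
  (0, 4): z = -4

The smallest value is z = -7, attained at (3.5, 0).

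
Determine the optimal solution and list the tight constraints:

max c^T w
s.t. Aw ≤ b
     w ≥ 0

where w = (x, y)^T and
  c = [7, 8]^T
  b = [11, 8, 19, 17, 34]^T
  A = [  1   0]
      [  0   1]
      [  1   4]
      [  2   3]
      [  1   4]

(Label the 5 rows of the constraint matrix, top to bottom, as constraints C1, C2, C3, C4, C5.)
Optimal: x = 8.5, y = 0
Slack at optimum:
  C1: slack = 2.5
  C2: slack = 8
  C3: slack = 10.5
  C4: slack = 0 (binding)
  C5: slack = 25.5
  x ≥ 0: x = 8.5
  y ≥ 0: y = 0 (binding)
Binding constraints: C4, y ≥ 0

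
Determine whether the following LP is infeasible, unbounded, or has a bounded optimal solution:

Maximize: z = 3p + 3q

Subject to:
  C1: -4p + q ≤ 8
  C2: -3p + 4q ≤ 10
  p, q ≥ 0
Feasible point: (0, 0) satisfies every constraint, so the LP is feasible.
Direction d = (1, 0): for each constraint row a, a·d ≤ 0 —
  (-4)(1) + (1)(0) = -4 ≤ 0
  (-3)(1) + (4)(0) = -3 ≤ 0
and d ≥ 0, so (0, 0) + t·d stays feasible for every t ≥ 0. Along this ray z = 3p + 3q changes by 3 per unit t, so z → +∞.

The LP is unbounded; z can be made arbitrarily large.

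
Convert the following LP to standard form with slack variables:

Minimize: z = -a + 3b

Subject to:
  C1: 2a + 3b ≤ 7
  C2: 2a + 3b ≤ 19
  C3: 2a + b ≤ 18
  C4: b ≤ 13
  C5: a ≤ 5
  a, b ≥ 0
min z = -a + 3b

s.t.
  2a + 3b + s1 = 7
  2a + 3b + s2 = 19
  2a + b + s3 = 18
  b + s4 = 13
  a + s5 = 5
  a, b, s1, s2, s3, s4, s5 ≥ 0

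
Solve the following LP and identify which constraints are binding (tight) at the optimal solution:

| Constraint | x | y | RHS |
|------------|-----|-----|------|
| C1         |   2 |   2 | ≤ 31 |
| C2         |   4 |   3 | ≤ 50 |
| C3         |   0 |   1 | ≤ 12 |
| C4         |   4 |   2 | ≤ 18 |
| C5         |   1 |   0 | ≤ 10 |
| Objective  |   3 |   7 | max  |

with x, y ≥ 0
Optimal: x = 0, y = 9
Slack at optimum:
  C1: slack = 13
  C2: slack = 23
  C3: slack = 3
  C4: slack = 0 (binding)
  C5: slack = 10
  x ≥ 0: x = 0 (binding)
  y ≥ 0: y = 9
Binding constraints: C4, x ≥ 0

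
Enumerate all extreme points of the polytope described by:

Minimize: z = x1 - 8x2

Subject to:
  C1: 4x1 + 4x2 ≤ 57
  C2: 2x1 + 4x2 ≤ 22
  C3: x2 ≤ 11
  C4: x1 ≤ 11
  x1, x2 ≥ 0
Each vertex is the intersection of two constraint boundaries that also satisfies all remaining constraints:
  x1 = 0 and x2 = 0 → (0, 0)
  2x1 + 4x2 = 22 and x1 = 11 → (11, 0)
  2x1 + 4x2 = 22 and x1 = 0 → (0, 5.5)

Vertices: (0, 0), (11, 0), (0, 5.5)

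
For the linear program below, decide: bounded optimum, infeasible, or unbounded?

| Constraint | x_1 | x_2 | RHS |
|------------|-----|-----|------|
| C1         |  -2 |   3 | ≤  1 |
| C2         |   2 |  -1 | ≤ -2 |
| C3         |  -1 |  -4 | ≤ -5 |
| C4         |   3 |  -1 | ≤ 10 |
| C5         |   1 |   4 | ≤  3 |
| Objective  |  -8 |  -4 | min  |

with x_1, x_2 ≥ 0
C5 requires x_1 + 4x_2 ≤ 3, while C3 (-x_1 - 4x_2 ≤ -5) is equivalent to x_1 + 4x_2 ≥ 5. Together they would need 5 ≤ x_1 + 4x_2 ≤ 3, which is impossible since 5 > 3. No point satisfies all constraints.

The feasible region is empty; the LP is infeasible.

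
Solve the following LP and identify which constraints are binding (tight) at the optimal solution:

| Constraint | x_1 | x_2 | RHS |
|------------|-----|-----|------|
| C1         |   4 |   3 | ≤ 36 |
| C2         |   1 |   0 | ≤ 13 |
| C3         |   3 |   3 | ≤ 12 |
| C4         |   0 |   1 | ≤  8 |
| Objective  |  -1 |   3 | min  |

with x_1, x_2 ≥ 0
Optimal: x_1 = 4, x_2 = 0
Slack at optimum:
  C1: slack = 20
  C2: slack = 9
  C3: slack = 0 (binding)
  C4: slack = 8
  x_1 ≥ 0: x_1 = 4
  x_2 ≥ 0: x_2 = 0 (binding)
Binding constraints: C3, x_2 ≥ 0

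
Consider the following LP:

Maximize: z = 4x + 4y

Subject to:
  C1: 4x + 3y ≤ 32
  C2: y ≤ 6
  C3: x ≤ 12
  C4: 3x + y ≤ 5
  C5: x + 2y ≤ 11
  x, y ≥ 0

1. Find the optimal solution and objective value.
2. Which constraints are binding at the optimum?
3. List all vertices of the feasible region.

1. x = 0, y = 5, z = 20
2. C4, x ≥ 0
3. (0, 0), (1.667, 0), (0, 5)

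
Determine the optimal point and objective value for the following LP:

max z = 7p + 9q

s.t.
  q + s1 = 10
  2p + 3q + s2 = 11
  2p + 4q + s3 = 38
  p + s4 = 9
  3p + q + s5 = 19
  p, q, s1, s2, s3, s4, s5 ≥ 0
p = 5.5, q = 0, z = 38.5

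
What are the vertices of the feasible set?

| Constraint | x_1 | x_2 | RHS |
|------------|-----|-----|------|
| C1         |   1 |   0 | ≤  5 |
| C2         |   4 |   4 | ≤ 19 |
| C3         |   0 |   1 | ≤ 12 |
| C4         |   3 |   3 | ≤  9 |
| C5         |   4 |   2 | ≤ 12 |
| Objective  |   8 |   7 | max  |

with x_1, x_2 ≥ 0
Each vertex is the intersection of two constraint boundaries that also satisfies all remaining constraints:
  x_1 = 0 and x_2 = 0 → (0, 0)
  3x_1 + 3x_2 = 9 and 4x_1 + 2x_2 = 12 → (3, 0)
  3x_1 + 3x_2 = 9 and x_1 = 0 → (0, 3)

Vertices: (0, 0), (3, 0), (0, 3)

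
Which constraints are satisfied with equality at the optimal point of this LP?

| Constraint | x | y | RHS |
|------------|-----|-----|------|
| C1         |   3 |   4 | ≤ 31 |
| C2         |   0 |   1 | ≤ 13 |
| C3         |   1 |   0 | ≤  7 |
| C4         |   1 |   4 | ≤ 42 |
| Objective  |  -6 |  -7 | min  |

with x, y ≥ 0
Optimal: x = 7, y = 2.5
Slack at optimum:
  C1: slack = 0 (binding)
  C2: slack = 10.5
  C3: slack = 0 (binding)
  C4: slack = 25
  x ≥ 0: x = 7
  y ≥ 0: y = 2.5
Binding constraints: C1, C3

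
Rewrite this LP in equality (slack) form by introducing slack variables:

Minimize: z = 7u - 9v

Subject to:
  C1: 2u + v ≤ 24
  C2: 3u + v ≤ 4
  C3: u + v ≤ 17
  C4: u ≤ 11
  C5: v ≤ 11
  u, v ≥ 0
min z = 7u - 9v

s.t.
  2u + v + s1 = 24
  3u + v + s2 = 4
  u + v + s3 = 17
  u + s4 = 11
  v + s5 = 11
  u, v, s1, s2, s3, s4, s5 ≥ 0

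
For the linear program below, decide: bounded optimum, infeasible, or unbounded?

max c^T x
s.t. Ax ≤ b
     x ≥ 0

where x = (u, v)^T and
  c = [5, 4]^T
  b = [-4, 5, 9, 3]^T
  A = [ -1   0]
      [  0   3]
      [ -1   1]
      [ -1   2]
Feasible point: (4, 0) satisfies every constraint, so the LP is feasible.
Direction d = (1, 0): for each constraint row a, a·d ≤ 0 —
  (-1)(1) + (0)(0) = -1 ≤ 0
  (0)(1) + (3)(0) = 0 ≤ 0
  (-1)(1) + (1)(0) = -1 ≤ 0
  (-1)(1) + (2)(0) = -1 ≤ 0
and d ≥ 0, so (4, 0) + t·d stays feasible for every t ≥ 0. Along this ray z = 5u + 4v changes by 5 per unit t, so z → +∞.

The LP is unbounded; z can be made arbitrarily large.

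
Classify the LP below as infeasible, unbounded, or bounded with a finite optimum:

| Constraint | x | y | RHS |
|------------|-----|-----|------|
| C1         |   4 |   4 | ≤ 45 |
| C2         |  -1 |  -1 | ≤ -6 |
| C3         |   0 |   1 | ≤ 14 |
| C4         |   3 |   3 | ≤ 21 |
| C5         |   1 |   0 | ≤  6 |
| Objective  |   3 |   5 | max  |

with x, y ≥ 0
The point (0, 7) satisfies every constraint, so the LP is feasible; the constraints give x ≤ 6 and y ≤ 14, which with x, y ≥ 0 keep the feasible region inside a bounded box. A feasible, bounded LP attains a finite optimum at a vertex.

Feasible with finite optimum z* = 35 at (0, 7).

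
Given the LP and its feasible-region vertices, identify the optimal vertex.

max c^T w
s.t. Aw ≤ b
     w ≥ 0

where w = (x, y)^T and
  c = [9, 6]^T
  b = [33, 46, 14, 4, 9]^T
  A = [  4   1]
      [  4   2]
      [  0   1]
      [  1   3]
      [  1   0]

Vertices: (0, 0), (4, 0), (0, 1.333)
Evaluating z = 9x + 6y at each vertex:
  (0, 0): z = 0
  (4, 0): z = 36
  (0, 1.333): z = 8

The largest value is z = 36, attained at (4, 0).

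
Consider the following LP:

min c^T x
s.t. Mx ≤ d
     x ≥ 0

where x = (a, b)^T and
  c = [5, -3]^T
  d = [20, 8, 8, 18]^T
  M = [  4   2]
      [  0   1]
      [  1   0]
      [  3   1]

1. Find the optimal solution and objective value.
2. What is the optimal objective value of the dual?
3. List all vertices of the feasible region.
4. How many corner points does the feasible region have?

1. a = 0, b = 8, z = -24
2. -24 (by strong duality, equal to the primal optimum)
3. (0, 0), (5, 0), (1, 8), (0, 8)
4. 4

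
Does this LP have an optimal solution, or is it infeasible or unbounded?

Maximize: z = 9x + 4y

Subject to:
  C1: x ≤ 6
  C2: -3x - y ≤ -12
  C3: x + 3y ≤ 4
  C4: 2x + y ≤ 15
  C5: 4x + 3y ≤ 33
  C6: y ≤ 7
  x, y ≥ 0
The point (4, 0) satisfies every constraint, so the LP is feasible; the constraints give x ≤ 6 and y ≤ 7, which with x, y ≥ 0 keep the feasible region inside a bounded box. A feasible, bounded LP attains a finite optimum at a vertex.

Evaluating z = 9x + 4y at each vertex:
  (4, 0): z = 36

Feasible with finite optimum z* = 36 at (4, 0).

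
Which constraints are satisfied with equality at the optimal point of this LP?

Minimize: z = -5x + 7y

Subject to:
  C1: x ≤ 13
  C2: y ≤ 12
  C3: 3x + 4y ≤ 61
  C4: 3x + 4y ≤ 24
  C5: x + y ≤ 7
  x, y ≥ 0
Optimal: x = 7, y = 0
Slack at optimum:
  C1: slack = 6
  C2: slack = 12
  C3: slack = 40
  C4: slack = 3
  C5: slack = 0 (binding)
  x ≥ 0: x = 7
  y ≥ 0: y = 0 (binding)
Binding constraints: C5, y ≥ 0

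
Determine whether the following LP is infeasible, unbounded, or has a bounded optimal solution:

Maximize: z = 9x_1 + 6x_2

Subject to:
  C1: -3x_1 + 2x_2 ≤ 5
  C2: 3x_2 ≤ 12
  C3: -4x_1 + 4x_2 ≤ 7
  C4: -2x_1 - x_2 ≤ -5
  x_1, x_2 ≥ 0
Feasible point: (2, 1) satisfies every constraint, so the LP is feasible.
Direction d = (1, 0): for each constraint row a, a·d ≤ 0 —
  (-3)(1) + (2)(0) = -3 ≤ 0
  (0)(1) + (3)(0) = 0 ≤ 0
  (-4)(1) + (4)(0) = -4 ≤ 0
  (-2)(1) + (-1)(0) = -2 ≤ 0
and d ≥ 0, so (2, 1) + t·d stays feasible for every t ≥ 0. Along this ray z = 9x_1 + 6x_2 changes by 9 per unit t, so z → +∞.

Unbounded: there is a feasible ray along which z → +∞.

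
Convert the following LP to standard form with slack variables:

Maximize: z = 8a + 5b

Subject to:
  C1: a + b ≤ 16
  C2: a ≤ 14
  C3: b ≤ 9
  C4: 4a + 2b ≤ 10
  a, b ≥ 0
max z = 8a + 5b

s.t.
  a + b + s1 = 16
  a + s2 = 14
  b + s3 = 9
  4a + 2b + s4 = 10
  a, b, s1, s2, s3, s4 ≥ 0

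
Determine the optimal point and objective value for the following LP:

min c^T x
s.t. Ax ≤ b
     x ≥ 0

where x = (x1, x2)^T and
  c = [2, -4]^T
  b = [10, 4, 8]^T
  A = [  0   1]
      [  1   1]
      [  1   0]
x1 = 0, x2 = 4, z = -16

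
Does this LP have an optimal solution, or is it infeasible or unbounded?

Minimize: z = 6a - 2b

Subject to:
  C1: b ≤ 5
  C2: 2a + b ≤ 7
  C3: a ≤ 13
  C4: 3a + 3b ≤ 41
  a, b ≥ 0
The point (0, 5) satisfies every constraint, so the LP is feasible; the constraints give a ≤ 13 and b ≤ 5, which with a, b ≥ 0 keep the feasible region inside a bounded box. A feasible, bounded LP attains a finite optimum at a vertex.

Evaluating z = 6a - 2b at each vertex:
  (0, 0): z = 0
  (3.5, 0): z = 21
  (1, 5): z = -4
  (0, 5): z = -10

Feasible with finite optimum z* = -10 at (0, 5).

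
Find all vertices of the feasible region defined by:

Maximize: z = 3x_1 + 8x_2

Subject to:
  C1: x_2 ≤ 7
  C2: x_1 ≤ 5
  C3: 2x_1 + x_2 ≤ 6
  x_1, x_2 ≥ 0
Each vertex is the intersection of two constraint boundaries that also satisfies all remaining constraints:
  x_1 = 0 and x_2 = 0 → (0, 0)
  2x_1 + x_2 = 6 and x_2 = 0 → (3, 0)
  2x_1 + x_2 = 6 and x_1 = 0 → (0, 6)

Vertices: (0, 0), (3, 0), (0, 6)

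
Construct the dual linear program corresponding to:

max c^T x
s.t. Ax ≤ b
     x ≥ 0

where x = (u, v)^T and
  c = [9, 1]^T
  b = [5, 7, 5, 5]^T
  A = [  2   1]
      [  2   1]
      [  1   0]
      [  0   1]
Minimize: z = 5y1 + 7y2 + 5y3 + 5y4

Subject to:
  C1: -2y1 - 2y2 - y3 ≤ -9
  C2: -y1 - y2 - y4 ≤ -1
  y1, y2, y3, y4 ≥ 0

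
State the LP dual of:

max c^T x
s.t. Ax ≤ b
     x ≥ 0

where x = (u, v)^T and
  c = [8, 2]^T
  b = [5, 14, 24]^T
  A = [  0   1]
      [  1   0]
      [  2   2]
Minimize: z = 5y1 + 14y2 + 24y3

Subject to:
  C1: -y2 - 2y3 ≤ -8
  C2: -y1 - 2y3 ≤ -2
  y1, y2, y3 ≥ 0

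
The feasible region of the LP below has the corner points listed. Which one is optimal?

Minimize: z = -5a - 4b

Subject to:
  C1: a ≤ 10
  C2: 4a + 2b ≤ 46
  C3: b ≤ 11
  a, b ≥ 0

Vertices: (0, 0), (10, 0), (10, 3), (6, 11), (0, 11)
(6, 11) with z = -74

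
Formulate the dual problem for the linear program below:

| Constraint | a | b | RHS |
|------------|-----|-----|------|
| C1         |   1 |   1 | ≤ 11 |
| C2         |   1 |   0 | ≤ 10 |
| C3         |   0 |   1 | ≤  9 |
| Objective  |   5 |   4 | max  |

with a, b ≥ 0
Minimize: z = 11y1 + 10y2 + 9y3

Subject to:
  C1: -y1 - y2 ≤ -5
  C2: -y1 - y3 ≤ -4
  y1, y2, y3 ≥ 0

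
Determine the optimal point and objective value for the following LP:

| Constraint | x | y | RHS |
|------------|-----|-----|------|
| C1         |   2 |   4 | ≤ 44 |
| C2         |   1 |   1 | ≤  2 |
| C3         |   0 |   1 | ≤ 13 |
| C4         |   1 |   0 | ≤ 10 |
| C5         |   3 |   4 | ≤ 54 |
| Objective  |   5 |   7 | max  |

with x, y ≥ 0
Each vertex is the intersection of two constraint boundaries that also satisfies all remaining constraints:
  x = 0 and y = 0 → (0, 0)
  x + y = 2 and y = 0 → (2, 0)
  x + y = 2 and x = 0 → (0, 2)

Evaluating z = 5x + 7y at each vertex:
  (0, 0): z = 0
  (2, 0): z = 10
  (0, 2): z = 14

The maximum is at (0, 2) with z = 14.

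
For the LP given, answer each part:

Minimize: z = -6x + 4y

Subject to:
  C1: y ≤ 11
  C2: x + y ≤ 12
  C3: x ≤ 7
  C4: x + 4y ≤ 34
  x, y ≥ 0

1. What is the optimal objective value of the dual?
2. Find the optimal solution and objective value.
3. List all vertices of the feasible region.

1. -42 (by strong duality, equal to the primal optimum)
2. x = 7, y = 0, z = -42
3. (0, 0), (7, 0), (7, 5), (4.667, 7.333), (0, 8.5)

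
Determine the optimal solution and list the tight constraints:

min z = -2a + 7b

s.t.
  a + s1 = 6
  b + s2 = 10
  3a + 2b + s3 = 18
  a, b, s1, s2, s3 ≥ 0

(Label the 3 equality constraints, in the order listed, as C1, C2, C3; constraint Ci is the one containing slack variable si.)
Optimal: a = 6, b = 0
Binding: C1, C3, b ≥ 0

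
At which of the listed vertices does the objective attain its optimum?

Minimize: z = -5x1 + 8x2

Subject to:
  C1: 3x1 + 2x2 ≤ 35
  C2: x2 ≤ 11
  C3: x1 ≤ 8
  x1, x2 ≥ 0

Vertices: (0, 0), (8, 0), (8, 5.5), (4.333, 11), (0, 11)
Evaluating z = -5x1 + 8x2 at each vertex:
  (0, 0): z = 0
  (8, 0): z = -40
  (8, 5.5): z = 4
  (4.333, 11): z = 66.33
  (0, 11): z = 88

The smallest value is z = -40, attained at (8, 0).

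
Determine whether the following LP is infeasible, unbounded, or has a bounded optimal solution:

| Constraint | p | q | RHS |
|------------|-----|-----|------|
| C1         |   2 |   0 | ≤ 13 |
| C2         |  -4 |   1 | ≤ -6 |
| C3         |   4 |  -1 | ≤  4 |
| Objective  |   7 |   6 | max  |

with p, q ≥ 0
C3 requires 4p - q ≤ 4, while C2 (-4p + q ≤ -6) is equivalent to 4p - q ≥ 6. Together they would need 6 ≤ 4p - q ≤ 4, which is impossible since 6 > 4. No point satisfies all constraints.

The feasible region is empty; the LP is infeasible.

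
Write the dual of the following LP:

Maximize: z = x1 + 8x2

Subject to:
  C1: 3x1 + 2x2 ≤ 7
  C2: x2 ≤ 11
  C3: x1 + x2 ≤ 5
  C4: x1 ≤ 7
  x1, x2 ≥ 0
Minimize: z = 7y1 + 11y2 + 5y3 + 7y4

Subject to:
  C1: -3y1 - y3 - y4 ≤ -1
  C2: -2y1 - y2 - y3 ≤ -8
  y1, y2, y3, y4 ≥ 0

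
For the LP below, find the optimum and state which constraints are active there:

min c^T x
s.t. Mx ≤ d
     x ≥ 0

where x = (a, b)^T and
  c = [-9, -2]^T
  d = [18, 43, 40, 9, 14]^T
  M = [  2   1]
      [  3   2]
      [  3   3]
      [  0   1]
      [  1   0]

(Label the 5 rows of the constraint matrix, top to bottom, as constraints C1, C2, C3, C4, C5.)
Optimal: a = 9, b = 0
Binding: C1, b ≥ 0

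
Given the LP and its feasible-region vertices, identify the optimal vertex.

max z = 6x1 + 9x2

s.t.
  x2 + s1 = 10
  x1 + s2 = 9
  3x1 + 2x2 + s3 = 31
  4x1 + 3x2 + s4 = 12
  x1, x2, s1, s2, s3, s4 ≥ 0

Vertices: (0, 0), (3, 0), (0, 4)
Evaluating z = 6x1 + 9x2 at each vertex:
  (0, 0): z = 0
  (3, 0): z = 18
  (0, 4): z = 36

The largest value is z = 36, attained at (0, 4).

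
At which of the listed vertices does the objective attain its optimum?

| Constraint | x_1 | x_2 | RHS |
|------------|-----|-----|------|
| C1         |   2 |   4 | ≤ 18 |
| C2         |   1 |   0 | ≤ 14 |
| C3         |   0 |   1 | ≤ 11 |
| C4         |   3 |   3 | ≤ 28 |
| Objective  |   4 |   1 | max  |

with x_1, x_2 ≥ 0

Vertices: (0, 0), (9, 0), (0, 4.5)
Evaluating z = 4x_1 + x_2 at each vertex:
  (0, 0): z = 0
  (9, 0): z = 36
  (0, 4.5): z = 4.5

The largest value is z = 36, attained at (9, 0).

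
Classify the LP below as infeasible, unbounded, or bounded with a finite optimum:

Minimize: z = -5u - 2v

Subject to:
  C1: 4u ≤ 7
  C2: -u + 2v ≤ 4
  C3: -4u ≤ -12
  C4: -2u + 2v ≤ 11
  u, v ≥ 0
C1 requires 4u ≤ 7, while C3 (-4u ≤ -12) is equivalent to 4u ≥ 12. Together they would need 12 ≤ 4u ≤ 7, which is impossible since 12 > 7. No point satisfies all constraints.

The feasible region is empty; the LP is infeasible.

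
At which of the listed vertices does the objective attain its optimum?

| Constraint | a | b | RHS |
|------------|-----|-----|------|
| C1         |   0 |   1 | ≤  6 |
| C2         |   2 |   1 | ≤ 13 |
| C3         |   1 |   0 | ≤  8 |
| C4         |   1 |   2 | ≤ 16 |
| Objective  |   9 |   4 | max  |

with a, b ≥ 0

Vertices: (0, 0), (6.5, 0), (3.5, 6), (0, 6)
Evaluating z = 9a + 4b at each vertex:
  (0, 0): z = 0
  (6.5, 0): z = 58.5
  (3.5, 6): z = 55.5
  (0, 6): z = 24

The largest value is z = 58.5, attained at (6.5, 0).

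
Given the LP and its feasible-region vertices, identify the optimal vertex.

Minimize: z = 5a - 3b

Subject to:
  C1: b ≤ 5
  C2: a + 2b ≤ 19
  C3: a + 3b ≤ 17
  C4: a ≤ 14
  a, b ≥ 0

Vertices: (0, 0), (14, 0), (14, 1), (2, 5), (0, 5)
(0, 5) with z = -15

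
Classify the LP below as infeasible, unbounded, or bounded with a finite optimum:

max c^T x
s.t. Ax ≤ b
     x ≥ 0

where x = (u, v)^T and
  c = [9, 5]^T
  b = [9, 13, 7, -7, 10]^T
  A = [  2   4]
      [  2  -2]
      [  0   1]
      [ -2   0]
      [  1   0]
The point (4.5, 0) satisfies every constraint, so the LP is feasible; the constraints give u ≤ 10 and v ≤ 7, which with u, v ≥ 0 keep the feasible region inside a bounded box. A feasible, bounded LP attains a finite optimum at a vertex.

Evaluating z = 9u + 5v at each vertex:
  (3.5, 0): z = 31.5
  (4.5, 0): z = 40.5
  (3.5, 0.5): z = 34

The LP has an optimal solution: (4.5, 0) with z = 40.5.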